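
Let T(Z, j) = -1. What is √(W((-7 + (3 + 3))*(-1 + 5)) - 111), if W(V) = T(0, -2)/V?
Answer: I*√443/2 ≈ 10.524*I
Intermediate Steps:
W(V) = -1/V
√(W((-7 + (3 + 3))*(-1 + 5)) - 111) = √(-1/((-7 + (3 + 3))*(-1 + 5)) - 111) = √(-1/((-7 + 6)*4) - 111) = √(-1/((-1*4)) - 111) = √(-1/(-4) - 111) = √(-1*(-¼) - 111) = √(¼ - 111) = √(-443/4) = I*√443/2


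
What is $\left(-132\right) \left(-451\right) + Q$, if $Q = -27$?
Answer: $59505$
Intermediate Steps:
$\left(-132\right) \left(-451\right) + Q = \left(-132\right) \left(-451\right) - 27 = 59532 - 27 = 59505$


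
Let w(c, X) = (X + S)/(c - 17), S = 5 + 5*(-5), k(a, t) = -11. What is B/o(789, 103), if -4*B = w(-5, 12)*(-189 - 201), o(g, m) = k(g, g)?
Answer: -390/121 ≈ -3.2231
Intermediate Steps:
o(g, m) = -11
S = -20 (S = 5 - 25 = -20)
w(c, X) = (-20 + X)/(-17 + c) (w(c, X) = (X - 20)/(c - 17) = (-20 + X)/(-17 + c))
B = 390/11 (B = -(-20 + 12)/(-17 - 5)*(-189 - 201)/4 = --8/(-22)*(-390)/4 = -(-1/22*(-8))*(-390)/4 = -(-390)/11 = -¼*(-1560/11) = 390/11 ≈ 35.455)
B/o(789, 103) = (390/11)/(-11) = (390/11)*(-1/11) = -390/121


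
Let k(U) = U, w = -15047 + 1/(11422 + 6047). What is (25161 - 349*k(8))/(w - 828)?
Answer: -390764061/277320374 ≈ -1.4091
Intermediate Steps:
w = -262856042/17469 (w = -15047 + 1/17469 = -262856042/17469 ≈ -15047.)
(25161 - 349*k(8))/(w - 828) = (25161 - 349*8)/(-262856042/17469 - 828) = (25161 - 2792)/(-277320374/17469) = 22369*(-17469/277320374) = -390764061/277320374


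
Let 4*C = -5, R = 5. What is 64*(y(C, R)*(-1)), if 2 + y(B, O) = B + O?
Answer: -112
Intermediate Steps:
C = -5/4 (C = (¼)*(-5) = -5/4 ≈ -1.2500)
y(B, O) = -2 + B + O (y(B, O) = -2 + (B + O) = -2 + B + O)
64*(y(C, R)*(-1)) = 64*((-2 - 5/4 + 5)*(-1)) = 64*((7/4)*(-1)) = 64*(-7/4) = -112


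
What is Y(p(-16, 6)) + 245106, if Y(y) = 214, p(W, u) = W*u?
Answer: 245320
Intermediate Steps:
Y(p(-16, 6)) + 245106 = 214 + 245106 = 245320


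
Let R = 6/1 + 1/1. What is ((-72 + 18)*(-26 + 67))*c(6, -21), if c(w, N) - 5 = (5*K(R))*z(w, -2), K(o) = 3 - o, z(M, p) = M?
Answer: 254610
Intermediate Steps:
R = 7 (R = 6*1 + 1*1 = 6 + 1 = 7)
c(w, N) = 5 - 20*w (c(w, N) = 5 + (5*(3 - 1*7))*w = 5 + (5*(3 - 7))*w = 5 + (5*(-4))*w = 5 - 20*w)
((-72 + 18)*(-26 + 67))*c(6, -21) = ((-72 + 18)*(-26 + 67))*(5 - 20*6) = (-54*41)*(5 - 120) = -2214*(-115) = 254610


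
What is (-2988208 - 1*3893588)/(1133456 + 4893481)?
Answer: -2293932/2008979 ≈ -1.1418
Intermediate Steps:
(-2988208 - 1*3893588)/(1133456 + 4893481) = (-2988208 - 3893588)/6026937 = -6881796*1/6026937 = -2293932/2008979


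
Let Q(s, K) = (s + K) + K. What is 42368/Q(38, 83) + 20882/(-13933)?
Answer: 146513354/710583 ≈ 206.19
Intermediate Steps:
Q(s, K) = s + 2*K (Q(s, K) = (K + s) + K = s + 2*K)
42368/Q(38, 83) + 20882/(-13933) = 42368/(38 + 2*83) + 20882/(-13933) = 42368/(38 + 166) + 20882*(-1/13933) = 42368/204 - 20882/13933 = 42368*(1/204) - 20882/13933 = 10592/51 - 20882/13933 = 146513354/710583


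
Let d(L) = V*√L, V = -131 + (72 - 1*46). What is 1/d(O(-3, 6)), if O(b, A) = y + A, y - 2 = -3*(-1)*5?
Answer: -√23/2415 ≈ -0.0019859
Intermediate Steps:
y = 17 (y = 2 - 3*(-1)*5 = 2 + 3*5 = 2 + 15 = 17)
O(b, A) = 17 + A
V = -105 (V = -131 + (72 - 46) = -131 + 26 = -105)
d(L) = -105*√L
1/d(O(-3, 6)) = 1/(-105*√(17 + 6)) = 1/(-105*√23) = -√23/2415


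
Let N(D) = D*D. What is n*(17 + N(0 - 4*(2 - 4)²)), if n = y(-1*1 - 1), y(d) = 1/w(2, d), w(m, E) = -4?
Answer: -273/4 ≈ -68.250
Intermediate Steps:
N(D) = D²
y(d) = -¼ (y(d) = 1/(-4) = -¼)
n = -¼ ≈ -0.25000
n*(17 + N(0 - 4*(2 - 4)²)) = -(17 + (0 - 4*(2 - 4)²)²)/4 = -(17 + (0 - 4*(-2)²)²)/4 = -(17 + (0 - 4*4)²)/4 = -(17 + (0 - 16)²)/4 = -(17 + (-16)²)/4 = -(17 + 256)/4 = -¼*273 = -273/4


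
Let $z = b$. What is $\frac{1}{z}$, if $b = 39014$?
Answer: $\frac{1}{39014} \approx 2.5632 \cdot 10^{-5}$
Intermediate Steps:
$z = 39014$
$\frac{1}{z} = \frac{1}{39014}$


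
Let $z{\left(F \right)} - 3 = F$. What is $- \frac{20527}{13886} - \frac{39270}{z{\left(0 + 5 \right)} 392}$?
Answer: $- \frac{21774139}{1555232} \approx -14.001$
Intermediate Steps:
$z{\left(F \right)} = 3 + F$
$- \frac{20527}{13886} - \frac{39270}{z{\left(0 + 5 \right)} 392} = - \frac{20527}{13886} - \frac{39270}{\left(3 + \left(0 + 5\right)\right) 392} = \left(-20527\right) \frac{1}{13886} - \frac{39270}{\left(3 + 5\right) 392} = - \frac{20527}{13886} - \frac{39270}{8 \cdot 392} = - \frac{20527}{13886} - \frac{39270}{3136} = - \frac{20527}{13886} - \frac{2805}{224} = - \frac{21774139}{1555232}$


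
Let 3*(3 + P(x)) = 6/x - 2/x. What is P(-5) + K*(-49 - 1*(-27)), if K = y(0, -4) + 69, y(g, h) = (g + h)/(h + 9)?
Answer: -4511/3 ≈ -1503.7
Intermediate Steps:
y(g, h) = (g + h)/(9 + h)
K = 341/5 (K = (0 - 4)/(9 - 4) + 69 = -4/5 + 69 = 341/5 ≈ 68.200)
P(x) = -3 + 4/(3*x) (P(x) = -3 + (6/x - 2/x)/3 = -3 + (4/x)/3 = -3 + 4/(3*x))
P(-5) + K*(-49 - 1*(-27)) = (-3 + (4/3)/(-5)) + 341*(-49 - 1*(-27))/5 = (-3 + (4/3)*(-1/5)) + 341*(-49 + 27)/5 = (-3 - 4/15) + (341/5)*(-22) = -49/15 - 7502/5 = -4511/3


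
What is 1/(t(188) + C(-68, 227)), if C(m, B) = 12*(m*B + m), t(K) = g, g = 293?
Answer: -1/185755 ≈ -5.3834e-6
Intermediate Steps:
t(K) = 293
C(m, B) = 12*m + 12*B*m (C(m, B) = 12*(B*m + m) = 12*(m + B*m) = 12*m + 12*B*m)
1/(t(188) + C(-68, 227)) = 1/(293 + 12*(-68)*(1 + 227)) = 1/(293 + 12*(-68)*228) = 1/(293 - 186048) = 1/(-185755) = -1/185755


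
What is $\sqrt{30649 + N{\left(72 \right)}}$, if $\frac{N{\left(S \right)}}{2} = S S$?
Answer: $\sqrt{41017} \approx 202.53$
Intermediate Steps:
$N{\left(S \right)} = 2 S^{2}$ ($N{\left(S \right)} = 2 S S = 2 S^{2}$)
$\sqrt{30649 + N{\left(72 \right)}} = \sqrt{30649 + 2 \cdot 72^{2}} = \sqrt{30649 + 2 \cdot 5184} = \sqrt{30649 + 10368} = \sqrt{41017}$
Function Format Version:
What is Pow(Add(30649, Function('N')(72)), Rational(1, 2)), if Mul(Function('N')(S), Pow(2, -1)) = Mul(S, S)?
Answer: Pow(41017, Rational(1, 2)) ≈ 202.53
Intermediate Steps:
Function('N')(S) = Mul(2, Pow(S, 2)) (Function('N')(S) = Mul(2, Mul(S, S)) = Mul(2, Pow(S, 2)))
Pow(Add(30649, Function('N')(72)), Rational(1, 2)) = Pow(Add(30649, Mul(2, Pow(72, 2))), Rational(1, 2)) = Pow(Add(30649, Mul(2, 5184)), Rational(1, 2)) = Pow(Add(30649, 10368), Rational(1, 2)) = Pow(41017, Rational(1, 2))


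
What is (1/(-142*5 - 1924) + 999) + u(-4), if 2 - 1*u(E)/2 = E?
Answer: 2662973/2634 ≈ 1011.0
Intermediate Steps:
u(E) = 4 - 2*E
(1/(-142*5 - 1924) + 999) + u(-4) = (1/(-142*5 - 1924) + 999) + (4 - 2*(-4)) = (1/(-710 - 1924) + 999) + (4 + 8) = (1/(-2634) + 999) + 12 = (-1/2634 + 999) + 12 = 2631365/2634 + 12 = 2662973/2634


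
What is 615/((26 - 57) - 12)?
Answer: -615/43 ≈ -14.302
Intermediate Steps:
615/((26 - 57) - 12) = 615/(-31 - 12) = 615/(-43) = -1/43*615 = -615/43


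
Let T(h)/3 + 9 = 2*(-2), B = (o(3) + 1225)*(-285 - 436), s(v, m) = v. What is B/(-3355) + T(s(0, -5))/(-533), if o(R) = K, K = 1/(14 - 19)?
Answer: 181081889/687775 ≈ 263.29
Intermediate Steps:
K = -⅕ (K = 1/(-5) = -⅕ ≈ -0.20000)
o(R) = -⅕
B = -4415404/5 (B = (-⅕ + 1225)*(-285 - 436) = (6124/5)*(-721) = -4415404/5 ≈ -8.8308e+5)
T(h) = -39 (T(h) = -27 + 3*(2*(-2)) = -27 + 3*(-4) = -27 - 12 = -39)
B/(-3355) + T(s(0, -5))/(-533) = -4415404/5/(-3355) - 39/(-533) = -4415404/5*(-1/3355) - 39*(-1/533) = 4415404/16775 + 3/41 = 181081889/687775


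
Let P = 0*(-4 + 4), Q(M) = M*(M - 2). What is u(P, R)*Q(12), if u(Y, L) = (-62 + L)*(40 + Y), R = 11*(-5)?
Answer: -561600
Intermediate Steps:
Q(M) = M*(-2 + M)
R = -55
P = 0 (P = 0*0 = 0)
u(P, R)*Q(12) = (-2480 - 62*0 + 40*(-55) - 55*0)*(12*(-2 + 12)) = (-2480 + 0 - 2200 + 0)*(12*10) = -4680*120 = -561600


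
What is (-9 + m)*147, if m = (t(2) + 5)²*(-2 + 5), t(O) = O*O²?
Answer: 73206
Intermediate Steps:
t(O) = O³
m = 507 (m = (2³ + 5)²*(-2 + 5) = (8 + 5)²*3 = 13²*3 = 169*3 = 507)
(-9 + m)*147 = (-9 + 507)*147 = 498*147 = 73206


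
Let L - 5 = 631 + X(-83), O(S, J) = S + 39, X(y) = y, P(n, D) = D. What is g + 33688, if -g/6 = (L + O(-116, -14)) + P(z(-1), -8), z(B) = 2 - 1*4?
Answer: 30880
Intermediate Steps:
z(B) = -2 (z(B) = 2 - 4 = -2)
O(S, J) = 39 + S
L = 553 (L = 5 + (631 - 83) = 5 + 548 = 553)
g = -2808 (g = -6*((553 + (39 - 116)) - 8) = -6*((553 - 77) - 8) = -6*(476 - 8) = -6*468 = -2808)
g + 33688 = -2808 + 33688 = 30880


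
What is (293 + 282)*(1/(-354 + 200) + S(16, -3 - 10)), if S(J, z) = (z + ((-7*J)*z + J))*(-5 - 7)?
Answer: -1550333975/154 ≈ -1.0067e+7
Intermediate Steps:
S(J, z) = -12*J - 12*z + 84*J*z (S(J, z) = (z + (-7*J*z + J))*(-12) = (z + (J - 7*J*z))*(-12) = (J + z - 7*J*z)*(-12) = -12*J - 12*z + 84*J*z)
(293 + 282)*(1/(-354 + 200) + S(16, -3 - 10)) = (293 + 282)*(1/(-354 + 200) + (-12*16 - 12*(-3 - 10) + 84*16*(-3 - 10))) = 575*(1/(-154) + (-192 - 12*(-13) + 84*16*(-13))) = 575*(-1/154 + (-192 + 156 - 17472)) = 575*(-1/154 - 17508) = 575*(-2696233/154) = -1550333975/154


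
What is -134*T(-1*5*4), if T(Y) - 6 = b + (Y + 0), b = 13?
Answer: 134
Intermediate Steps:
T(Y) = 19 + Y (T(Y) = 6 + (13 + (Y + 0)) = 6 + (13 + Y) = 19 + Y)
-134*T(-1*5*4) = -134*(19 - 1*5*4) = -134*(19 - 5*4) = -134*(19 - 20) = -134*(-1) = 134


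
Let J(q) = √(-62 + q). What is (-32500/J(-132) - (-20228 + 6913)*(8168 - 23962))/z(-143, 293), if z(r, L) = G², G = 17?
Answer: -210297110/289 + 16250*I*√194/28033 ≈ -7.2767e+5 + 8.0739*I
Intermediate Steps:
z(r, L) = 289 (z(r, L) = 17² = 289)
(-32500/J(-132) - (-20228 + 6913)*(8168 - 23962))/z(-143, 293) = (-32500/√(-62 - 132) - (-20228 + 6913)*(8168 - 23962))/289 = (-32500*(-I*√194/194) - (-13315)*(-15794))*(1/289) = (-32500*(-I*√194/194) - 1*210297110)*(1/289) = (-(-16250)*I*√194/97 - 210297110)*(1/289) = (16250*I*√194/97 - 210297110)*(1/289) = (-210297110 + 16250*I*√194/97)*(1/289) = -210297110/289 + 16250*I*√194/28033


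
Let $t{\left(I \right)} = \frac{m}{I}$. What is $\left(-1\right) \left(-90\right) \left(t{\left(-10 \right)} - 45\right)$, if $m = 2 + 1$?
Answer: $-4077$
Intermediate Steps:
$m = 3$
$t{\left(I \right)} = \frac{3}{I}$
$\left(-1\right) \left(-90\right) \left(t{\left(-10 \right)} - 45\right) = \left(-1\right) \left(-90\right) \left(\frac{3}{-10} - 45\right) = 90 \left(3 \left(- \frac{1}{10}\right) - 45\right) = 90 \left(- \frac{3}{10} - 45\right) = 90 \left(- \frac{453}{10}\right) = -4077$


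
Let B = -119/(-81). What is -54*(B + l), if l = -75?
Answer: 11912/3 ≈ 3970.7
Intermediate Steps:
B = 119/81 (B = -119*(-1/81) = 119/81 ≈ 1.4691)
-54*(B + l) = -54*(119/81 - 75) = -54*(-5956/81) = 11912/3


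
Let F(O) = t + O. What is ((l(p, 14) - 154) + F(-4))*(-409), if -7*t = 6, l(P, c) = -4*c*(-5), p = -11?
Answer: -346832/7 ≈ -49547.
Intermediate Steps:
l(P, c) = 20*c
t = -6/7 (t = -⅐*6 = -6/7 ≈ -0.85714)
F(O) = -6/7 + O
((l(p, 14) - 154) + F(-4))*(-409) = ((20*14 - 154) + (-6/7 - 4))*(-409) = ((280 - 154) - 34/7)*(-409) = (126 - 34/7)*(-409) = (848/7)*(-409) = -346832/7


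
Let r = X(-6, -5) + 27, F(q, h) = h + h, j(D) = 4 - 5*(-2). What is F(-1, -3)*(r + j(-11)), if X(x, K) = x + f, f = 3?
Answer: -228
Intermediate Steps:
j(D) = 14 (j(D) = 4 + 10 = 14)
F(q, h) = 2*h
X(x, K) = 3 + x (X(x, K) = x + 3 = 3 + x)
r = 24 (r = (3 - 6) + 27 = -3 + 27 = 24)
F(-1, -3)*(r + j(-11)) = (2*(-3))*(24 + 14) = -6*38 = -228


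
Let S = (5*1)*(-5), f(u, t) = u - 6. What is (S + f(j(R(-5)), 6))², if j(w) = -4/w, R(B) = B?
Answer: 22801/25 ≈ 912.04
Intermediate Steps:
f(u, t) = -6 + u
S = -25 (S = 5*(-5) = -25)
(S + f(j(R(-5)), 6))² = (-25 + (-6 - 4/(-5)))² = (-25 + (-6 - 4*(-⅕)))² = (-25 + (-6 + ⅘))² = (-25 - 26/5)² = (-151/5)² = 22801/25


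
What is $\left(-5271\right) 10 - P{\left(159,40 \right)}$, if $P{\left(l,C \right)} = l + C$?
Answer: $-52909$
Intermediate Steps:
$P{\left(l,C \right)} = C + l$
$\left(-5271\right) 10 - P{\left(159,40 \right)} = \left(-5271\right) 10 - \left(40 + 159\right) = -52710 - 199 = -52909$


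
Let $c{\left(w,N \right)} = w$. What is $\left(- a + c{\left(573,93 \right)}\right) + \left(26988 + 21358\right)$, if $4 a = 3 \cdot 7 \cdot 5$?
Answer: $\frac{195571}{4} \approx 48893.0$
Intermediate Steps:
$a = \frac{105}{4}$ ($a = \frac{3 \cdot 7 \cdot 5}{4} = \frac{21 \cdot 5}{4} = \frac{1}{4} \cdot 105 = \frac{105}{4} \approx 26.25$)
$\left(- a + c{\left(573,93 \right)}\right) + \left(26988 + 21358\right) = \left(\left(-1\right) \frac{105}{4} + 573\right) + \left(26988 + 21358\right) = \left(- \frac{105}{4} + 573\right) + 48346 = \frac{2187}{4} + 48346 = \frac{195571}{4}$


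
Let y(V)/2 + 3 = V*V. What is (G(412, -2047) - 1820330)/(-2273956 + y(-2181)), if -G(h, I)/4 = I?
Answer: -906071/3619780 ≈ -0.25031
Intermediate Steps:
y(V) = -6 + 2*V**2 (y(V) = -6 + 2*(V*V) = -6 + 2*V**2)
G(h, I) = -4*I
(G(412, -2047) - 1820330)/(-2273956 + y(-2181)) = (-4*(-2047) - 1820330)/(-2273956 + (-6 + 2*(-2181)**2)) = (8188 - 1820330)/(-2273956 + (-6 + 2*4756761)) = -1812142/(-2273956 + (-6 + 9513522)) = -1812142/(-2273956 + 9513516) = -1812142/7239560 = -1812142*1/7239560 = -906071/3619780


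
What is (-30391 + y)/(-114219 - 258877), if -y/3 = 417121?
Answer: 640877/186548 ≈ 3.4355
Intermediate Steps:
y = -1251363 (y = -3*417121 = -1251363)
(-30391 + y)/(-114219 - 258877) = (-30391 - 1251363)/(-114219 - 258877) = -1281754/(-373096) = -1281754*(-1/373096) = 640877/186548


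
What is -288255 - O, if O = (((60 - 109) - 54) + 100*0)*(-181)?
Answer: -306898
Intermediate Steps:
O = 18643 (O = ((-49 - 54) + 0)*(-181) = (-103 + 0)*(-181) = -103*(-181) = 18643)
-288255 - O = -288255 - 1*18643 = -288255 - 18643 = -306898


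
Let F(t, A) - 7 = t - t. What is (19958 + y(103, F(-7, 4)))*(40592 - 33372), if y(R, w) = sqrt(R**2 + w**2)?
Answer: 144096760 + 527060*sqrt(2) ≈ 1.4484e+8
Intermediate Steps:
F(t, A) = 7 (F(t, A) = 7 + (t - t) = 7 + 0 = 7)
(19958 + y(103, F(-7, 4)))*(40592 - 33372) = (19958 + sqrt(103**2 + 7**2))*(40592 - 33372) = (19958 + sqrt(10609 + 49))*7220 = (19958 + sqrt(10658))*7220 = (19958 + 73*sqrt(2))*7220 = 144096760 + 527060*sqrt(2)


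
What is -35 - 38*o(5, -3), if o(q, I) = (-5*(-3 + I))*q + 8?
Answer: -6039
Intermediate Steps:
o(q, I) = 8 + q*(15 - 5*I) (o(q, I) = (15 - 5*I)*q + 8 = q*(15 - 5*I) + 8 = 8 + q*(15 - 5*I))
-35 - 38*o(5, -3) = -35 - 38*(8 + 15*5 - 5*(-3)*5) = -35 - 38*(8 + 75 + 75) = -35 - 38*158 = -35 - 6004 = -6039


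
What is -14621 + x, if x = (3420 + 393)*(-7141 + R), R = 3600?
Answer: -13516454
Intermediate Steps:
x = -13501833 (x = (3420 + 393)*(-7141 + 3600) = 3813*(-3541) = -13501833)
-14621 + x = -14621 - 13501833 = -13516454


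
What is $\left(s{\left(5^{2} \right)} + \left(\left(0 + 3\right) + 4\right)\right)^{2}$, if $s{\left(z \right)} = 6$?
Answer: $169$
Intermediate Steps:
$\left(s{\left(5^{2} \right)} + \left(\left(0 + 3\right) + 4\right)\right)^{2} = \left(6 + \left(\left(0 + 3\right) + 4\right)\right)^{2} = \left(6 + \left(3 + 4\right)\right)^{2} = \left(6 + 7\right)^{2} = 13^{2} = 169$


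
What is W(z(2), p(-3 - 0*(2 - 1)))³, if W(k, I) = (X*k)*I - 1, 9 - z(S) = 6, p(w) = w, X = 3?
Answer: -21952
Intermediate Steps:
z(S) = 3 (z(S) = 9 - 1*6 = 9 - 6 = 3)
W(k, I) = -1 + 3*I*k (W(k, I) = (3*k)*I - 1 = 3*I*k - 1 = -1 + 3*I*k)
W(z(2), p(-3 - 0*(2 - 1)))³ = (-1 + 3*(-3 - 0*(2 - 1))*3)³ = (-1 + 3*(-3 - 0)*3)³ = (-1 + 3*(-3 - 1*0)*3)³ = (-1 + 3*(-3 + 0)*3)³ = (-1 + 3*(-3)*3)³ = (-1 - 27)³ = (-28)³ = -21952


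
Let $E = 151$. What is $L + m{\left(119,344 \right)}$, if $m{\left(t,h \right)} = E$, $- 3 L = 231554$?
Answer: $- \frac{231101}{3} \approx -77034.0$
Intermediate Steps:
$L = - \frac{231554}{3}$ ($L = \left(- \frac{1}{3}\right) 231554 = - \frac{231554}{3} \approx -77185.0$)
$m{\left(t,h \right)} = 151$
$L + m{\left(119,344 \right)} = - \frac{231554}{3} + 151 = - \frac{231101}{3}$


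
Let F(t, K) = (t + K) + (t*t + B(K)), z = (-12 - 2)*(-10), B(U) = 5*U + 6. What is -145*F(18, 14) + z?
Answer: -62500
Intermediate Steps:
B(U) = 6 + 5*U
z = 140 (z = -14*(-10) = 140)
F(t, K) = 6 + t + t² + 6*K (F(t, K) = (t + K) + (t*t + (6 + 5*K)) = (K + t) + (t² + (6 + 5*K)) = (K + t) + (6 + t² + 5*K) = 6 + t + t² + 6*K)
-145*F(18, 14) + z = -145*(6 + 18 + 18² + 6*14) + 140 = -145*(6 + 18 + 324 + 84) + 140 = -145*432 + 140 = -62640 + 140 = -62500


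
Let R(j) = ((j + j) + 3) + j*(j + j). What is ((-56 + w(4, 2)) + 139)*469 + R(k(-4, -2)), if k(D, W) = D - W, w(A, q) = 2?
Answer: 39872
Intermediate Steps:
R(j) = 3 + 2*j + 2*j² (R(j) = (2*j + 3) + j*(2*j) = (3 + 2*j) + 2*j² = 3 + 2*j + 2*j²)
((-56 + w(4, 2)) + 139)*469 + R(k(-4, -2)) = ((-56 + 2) + 139)*469 + (3 + 2*(-4 - 1*(-2)) + 2*(-4 - 1*(-2))²) = (-54 + 139)*469 + (3 + 2*(-4 + 2) + 2*(-4 + 2)²) = 85*469 + (3 + 2*(-2) + 2*(-2)²) = 39865 + (3 - 4 + 2*4) = 39865 + (3 - 4 + 8) = 39865 + 7 = 39872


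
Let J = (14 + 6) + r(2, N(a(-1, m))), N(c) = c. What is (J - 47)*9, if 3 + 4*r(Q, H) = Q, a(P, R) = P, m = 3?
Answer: -981/4 ≈ -245.25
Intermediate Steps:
r(Q, H) = -3/4 + Q/4
J = 79/4 (J = (14 + 6) + (-3/4 + (1/4)*2) = 20 + (-3/4 + 1/2) = 20 - 1/4 = 79/4 ≈ 19.750)
(J - 47)*9 = (79/4 - 47)*9 = -109/4*9 = -981/4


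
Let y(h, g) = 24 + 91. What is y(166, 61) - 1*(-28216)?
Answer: 28331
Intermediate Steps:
y(h, g) = 115
y(166, 61) - 1*(-28216) = 115 - 1*(-28216) = 115 + 28216 = 28331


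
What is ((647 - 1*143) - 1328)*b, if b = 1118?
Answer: -921232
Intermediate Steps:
((647 - 1*143) - 1328)*b = ((647 - 1*143) - 1328)*1118 = ((647 - 143) - 1328)*1118 = (504 - 1328)*1118 = -824*1118 = -921232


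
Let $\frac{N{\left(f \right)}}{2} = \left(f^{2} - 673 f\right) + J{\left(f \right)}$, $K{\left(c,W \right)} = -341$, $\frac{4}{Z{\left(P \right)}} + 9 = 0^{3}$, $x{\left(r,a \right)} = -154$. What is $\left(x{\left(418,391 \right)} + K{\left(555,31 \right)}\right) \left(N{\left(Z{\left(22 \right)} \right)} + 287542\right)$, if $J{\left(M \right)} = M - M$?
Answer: $- \frac{1283666450}{9} \approx -1.4263 \cdot 10^{8}$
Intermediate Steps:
$J{\left(M \right)} = 0$
$Z{\left(P \right)} = - \frac{4}{9}$ ($Z{\left(P \right)} = \frac{4}{-9 + 0^{3}} = \frac{4}{-9 + 0} = \frac{4}{-9} = 4 \left(- \frac{1}{9}\right) = - \frac{4}{9}$)
$N{\left(f \right)} = - 1346 f + 2 f^{2}$ ($N{\left(f \right)} = 2 \left(\left(f^{2} - 673 f\right) + 0\right) = 2 \left(f^{2} - 673 f\right) = - 1346 f + 2 f^{2}$)
$\left(x{\left(418,391 \right)} + K{\left(555,31 \right)}\right) \left(N{\left(Z{\left(22 \right)} \right)} + 287542\right) = \left(-154 - 341\right) \left(2 \left(- \frac{4}{9}\right) \left(-673 - \frac{4}{9}\right) + 287542\right) = - 495 \left(2 \left(- \frac{4}{9}\right) \left(- \frac{6061}{9}\right) + 287542\right) = - 495 \left(\frac{48488}{81} + 287542\right) = \left(-495\right) \frac{23339390}{81} = - \frac{1283666450}{9}$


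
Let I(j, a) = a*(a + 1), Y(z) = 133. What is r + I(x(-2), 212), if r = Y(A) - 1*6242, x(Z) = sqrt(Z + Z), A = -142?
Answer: 39047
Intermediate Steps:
x(Z) = sqrt(2)*sqrt(Z) (x(Z) = sqrt(2*Z) = sqrt(2)*sqrt(Z))
I(j, a) = a*(1 + a)
r = -6109 (r = 133 - 1*6242 = 133 - 6242 = -6109)
r + I(x(-2), 212) = -6109 + 212*(1 + 212) = -6109 + 212*213 = -6109 + 45156 = 39047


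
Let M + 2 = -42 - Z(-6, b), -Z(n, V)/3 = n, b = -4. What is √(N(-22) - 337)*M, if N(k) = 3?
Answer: -62*I*√334 ≈ -1133.1*I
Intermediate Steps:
Z(n, V) = -3*n
M = -62 (M = -2 + (-42 - (-3)*(-6)) = -2 + (-42 - 1*18) = -2 + (-42 - 18) = -2 - 60 = -62)
√(N(-22) - 337)*M = √(3 - 337)*(-62) = √(-334)*(-62) = (I*√334)*(-62) = -62*I*√334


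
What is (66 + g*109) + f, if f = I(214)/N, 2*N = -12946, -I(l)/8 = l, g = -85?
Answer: -59543415/6473 ≈ -9198.7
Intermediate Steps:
I(l) = -8*l
N = -6473 (N = (1/2)*(-12946) = -6473)
f = 1712/6473 (f = -8*214/(-6473) = -1712*(-1/6473) = 1712/6473 ≈ 0.26448)
(66 + g*109) + f = (66 - 85*109) + 1712/6473 = (66 - 9265) + 1712/6473 = -9199 + 1712/6473 = -59543415/6473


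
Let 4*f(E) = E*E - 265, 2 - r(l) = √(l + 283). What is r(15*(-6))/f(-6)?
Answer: -8/229 + 4*√193/229 ≈ 0.20773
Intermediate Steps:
r(l) = 2 - √(283 + l) (r(l) = 2 - √(l + 283) = 2 - √(283 + l))
f(E) = -265/4 + E²/4 (f(E) = (E*E - 265)/4 = (E² - 265)/4 = (-265 + E²)/4 = -265/4 + E²/4)
r(15*(-6))/f(-6) = (2 - √(283 + 15*(-6)))/(-265/4 + (¼)*(-6)²) = (2 - √(283 - 90))/(-265/4 + (¼)*36) = (2 - √193)/(-265/4 + 9) = (2 - √193)/(-229/4) = (2 - √193)*(-4/229) = -8/229 + 4*√193/229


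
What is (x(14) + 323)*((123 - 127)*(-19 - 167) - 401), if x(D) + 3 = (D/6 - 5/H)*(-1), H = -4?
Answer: 1302371/12 ≈ 1.0853e+5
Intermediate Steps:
x(D) = -17/4 - D/6 (x(D) = -3 + (D/6 - 5/(-4))*(-1) = -3 + (D*(1/6) - 5*(-1/4))*(-1) = -3 + (D/6 + 5/4)*(-1) = -3 + (5/4 + D/6)*(-1) = -3 + (-5/4 - D/6) = -17/4 - D/6)
(x(14) + 323)*((123 - 127)*(-19 - 167) - 401) = ((-17/4 - 1/6*14) + 323)*((123 - 127)*(-19 - 167) - 401) = ((-17/4 - 7/3) + 323)*(-4*(-186) - 401) = (-79/12 + 323)*(744 - 401) = (3797/12)*343 = 1302371/12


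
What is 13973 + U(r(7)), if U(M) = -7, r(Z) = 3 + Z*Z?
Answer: 13966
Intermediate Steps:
r(Z) = 3 + Z**2
13973 + U(r(7)) = 13973 - 7 = 13966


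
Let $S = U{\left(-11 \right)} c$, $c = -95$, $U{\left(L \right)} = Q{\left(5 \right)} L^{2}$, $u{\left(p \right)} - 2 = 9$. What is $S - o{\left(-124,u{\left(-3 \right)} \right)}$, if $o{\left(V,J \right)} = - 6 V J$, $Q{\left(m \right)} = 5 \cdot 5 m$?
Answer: $-1445059$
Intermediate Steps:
$u{\left(p \right)} = 11$ ($u{\left(p \right)} = 2 + 9 = 11$)
$Q{\left(m \right)} = 25 m$
$o{\left(V,J \right)} = - 6 J V$
$U{\left(L \right)} = 125 L^{2}$ ($U{\left(L \right)} = 25 \cdot 5 L^{2} = 125 L^{2}$)
$S = -1436875$ ($S = 125 \left(-11\right)^{2} \left(-95\right) = 125 \cdot 121 \left(-95\right) = 15125 \left(-95\right) = -1436875$)
$S - o{\left(-124,u{\left(-3 \right)} \right)} = -1436875 - \left(-6\right) 11 \left(-124\right) = -1436875 - 8184 = -1445059$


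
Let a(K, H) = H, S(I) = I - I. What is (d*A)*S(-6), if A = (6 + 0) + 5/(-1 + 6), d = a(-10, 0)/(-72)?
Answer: 0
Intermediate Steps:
S(I) = 0
d = 0 (d = 0/(-72) = 0*(-1/72) = 0)
A = 7 (A = 6 + 5/5 = 6 + (1/5)*5 = 6 + 1 = 7)
(d*A)*S(-6) = (0*7)*0 = 0*0 = 0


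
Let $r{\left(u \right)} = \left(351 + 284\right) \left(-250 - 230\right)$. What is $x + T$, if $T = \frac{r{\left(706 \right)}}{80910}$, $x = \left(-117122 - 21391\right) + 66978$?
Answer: $- \frac{192940055}{2697} \approx -71539.0$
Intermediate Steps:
$r{\left(u \right)} = -304800$ ($r{\left(u \right)} = 635 \left(-480\right) = -304800$)
$x = -71535$ ($x = -138513 + 66978 = -71535$)
$T = - \frac{10160}{2697}$ ($T = - \frac{304800}{80910} = \left(-304800\right) \frac{1}{80910} = - \frac{10160}{2697} \approx -3.7671$)
$x + T = -71535 - \frac{10160}{2697} = - \frac{192940055}{2697}$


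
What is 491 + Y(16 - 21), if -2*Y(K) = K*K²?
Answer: 1107/2 ≈ 553.50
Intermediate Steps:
Y(K) = -K³/2 (Y(K) = -K*K²/2 = -K³/2)
491 + Y(16 - 21) = 491 - (16 - 21)³/2 = 491 - ½*(-5)³ = 491 - ½*(-125) = 491 + 125/2 = 1107/2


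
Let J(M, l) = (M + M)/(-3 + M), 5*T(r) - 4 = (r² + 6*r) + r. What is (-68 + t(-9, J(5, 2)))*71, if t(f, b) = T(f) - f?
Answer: -19383/5 ≈ -3876.6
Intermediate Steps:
T(r) = ⅘ + r²/5 + 7*r/5 (T(r) = ⅘ + ((r² + 6*r) + r)/5 = ⅘ + (r² + 7*r)/5 = ⅘ + (r²/5 + 7*r/5) = ⅘ + r²/5 + 7*r/5)
J(M, l) = 2*M/(-3 + M) (J(M, l) = (2*M)/(-3 + M) = 2*M/(-3 + M))
t(f, b) = ⅘ + f²/5 + 2*f/5 (t(f, b) = (⅘ + f²/5 + 7*f/5) - f = ⅘ + f²/5 + 2*f/5)
(-68 + t(-9, J(5, 2)))*71 = (-68 + (⅘ + (⅕)*(-9)² + (⅖)*(-9)))*71 = (-68 + (⅘ + (⅕)*81 - 18/5))*71 = (-68 + (⅘ + 81/5 - 18/5))*71 = (-68 + 67/5)*71 = -273/5*71 = -19383/5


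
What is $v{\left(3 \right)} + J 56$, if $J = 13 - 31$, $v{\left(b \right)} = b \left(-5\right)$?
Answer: $-1023$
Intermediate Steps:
$v{\left(b \right)} = - 5 b$
$J = -18$ ($J = 13 - 31 = -18$)
$v{\left(3 \right)} + J 56 = \left(-5\right) 3 - 1008 = -15 - 1008 = -1023$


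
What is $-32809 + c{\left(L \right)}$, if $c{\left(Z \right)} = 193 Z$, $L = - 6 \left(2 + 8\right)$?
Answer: $-44389$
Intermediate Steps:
$L = -60$ ($L = \left(-6\right) 10 = -60$)
$-32809 + c{\left(L \right)} = -32809 + 193 \left(-60\right) = -32809 - 11580 = -44389$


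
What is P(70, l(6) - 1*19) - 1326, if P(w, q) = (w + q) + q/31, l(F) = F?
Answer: -39352/31 ≈ -1269.4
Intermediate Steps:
P(w, q) = w + 32*q/31 (P(w, q) = (q + w) + q*(1/31) = (q + w) + q/31 = w + 32*q/31)
P(70, l(6) - 1*19) - 1326 = (70 + 32*(6 - 1*19)/31) - 1326 = (70 + 32*(6 - 19)/31) - 1326 = (70 + (32/31)*(-13)) - 1326 = (70 - 416/31) - 1326 = 1754/31 - 1326 = -39352/31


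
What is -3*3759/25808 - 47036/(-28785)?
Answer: 889296643/742883280 ≈ 1.1971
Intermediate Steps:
-3*3759/25808 - 47036/(-28785) = -11277*1/25808 - 47036*(-1/28785) = -11277/25808 + 47036/28785 = 889296643/742883280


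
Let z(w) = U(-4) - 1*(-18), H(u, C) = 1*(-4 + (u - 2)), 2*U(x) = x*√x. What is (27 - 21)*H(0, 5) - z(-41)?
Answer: -54 + 4*I ≈ -54.0 + 4.0*I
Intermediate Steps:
U(x) = x^(3/2)/2 (U(x) = (x*√x)/2 = x^(3/2)/2)
H(u, C) = -6 + u (H(u, C) = 1*(-4 + (-2 + u)) = 1*(-6 + u) = -6 + u)
z(w) = 18 - 4*I (z(w) = (-4)^(3/2)/2 - 1*(-18) = (-8*I)/2 + 18 = -4*I + 18 = 18 - 4*I)
(27 - 21)*H(0, 5) - z(-41) = (27 - 21)*(-6 + 0) - (18 - 4*I) = 6*(-6) + (-18 + 4*I) = -36 + (-18 + 4*I) = -54 + 4*I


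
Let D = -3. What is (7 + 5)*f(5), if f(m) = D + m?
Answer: 24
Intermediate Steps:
f(m) = -3 + m
(7 + 5)*f(5) = (7 + 5)*(-3 + 5) = 12*2 = 24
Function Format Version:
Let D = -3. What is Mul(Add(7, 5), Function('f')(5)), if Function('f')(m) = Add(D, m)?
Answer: 24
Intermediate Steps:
Function('f')(m) = Add(-3, m)
Mul(Add(7, 5), Function('f')(5)) = Mul(Add(7, 5), Add(-3, 5)) = Mul(12, 2) = 24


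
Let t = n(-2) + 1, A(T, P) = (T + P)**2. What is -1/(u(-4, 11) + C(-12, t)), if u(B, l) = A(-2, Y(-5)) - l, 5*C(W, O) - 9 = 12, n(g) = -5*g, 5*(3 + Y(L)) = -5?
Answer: -5/146 ≈ -0.034247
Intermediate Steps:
Y(L) = -4 (Y(L) = -3 + (1/5)*(-5) = -3 - 1 = -4)
A(T, P) = (P + T)**2
t = 11 (t = -5*(-2) + 1 = 10 + 1 = 11)
C(W, O) = 21/5 (C(W, O) = 9/5 + (1/5)*12 = 9/5 + 12/5 = 21/5)
u(B, l) = 36 - l (u(B, l) = (-4 - 2)**2 - l = (-6)**2 - l = 36 - l)
-1/(u(-4, 11) + C(-12, t)) = -1/((36 - 1*11) + 21/5) = -1/((36 - 11) + 21/5) = -1/(25 + 21/5) = -1/146/5 = -1*5/146 = -5/146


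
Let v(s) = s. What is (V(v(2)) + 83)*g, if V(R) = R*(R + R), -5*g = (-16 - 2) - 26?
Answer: 4004/5 ≈ 800.80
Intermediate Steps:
g = 44/5 (g = -((-16 - 2) - 26)/5 = -(-18 - 26)/5 = -1/5*(-44) = 44/5 ≈ 8.8000)
V(R) = 2*R**2 (V(R) = R*(2*R) = 2*R**2)
(V(v(2)) + 83)*g = (2*2**2 + 83)*(44/5) = (2*4 + 83)*(44/5) = (8 + 83)*(44/5) = 91*(44/5) = 4004/5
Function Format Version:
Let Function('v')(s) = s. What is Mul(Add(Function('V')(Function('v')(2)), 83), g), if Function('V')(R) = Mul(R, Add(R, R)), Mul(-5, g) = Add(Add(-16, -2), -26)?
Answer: Rational(4004, 5) ≈ 800.80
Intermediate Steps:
g = Rational(44, 5) (g = Mul(Rational(-1, 5), Add(Add(-16, -2), -26)) = Mul(Rational(-1, 5), Add(-18, -26)) = Mul(Rational(-1, 5), -44) = Rational(44, 5) ≈ 8.8000)
Function('V')(R) = Mul(2, Pow(R, 2)) (Function('V')(R) = Mul(R, Mul(2, R)) = Mul(2, Pow(R, 2)))
Mul(Add(Function('V')(Function('v')(2)), 83), g) = Mul(Add(Mul(2, Pow(2, 2)), 83), Rational(44, 5)) = Mul(Add(Mul(2, 4), 83), Rational(44, 5)) = Mul(Add(8, 83), Rational(44, 5)) = Mul(91, Rational(44, 5)) = Rational(4004, 5)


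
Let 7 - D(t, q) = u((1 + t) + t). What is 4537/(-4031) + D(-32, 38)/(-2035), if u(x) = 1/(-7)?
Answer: -12966223/11484319 ≈ -1.1290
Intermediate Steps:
u(x) = -⅐
D(t, q) = 50/7 (D(t, q) = 7 - 1*(-⅐) = 7 + ⅐ = 50/7)
4537/(-4031) + D(-32, 38)/(-2035) = 4537/(-4031) + (50/7)/(-2035) = 4537*(-1/4031) + (50/7)*(-1/2035) = -4537/4031 - 10/2849 = -12966223/11484319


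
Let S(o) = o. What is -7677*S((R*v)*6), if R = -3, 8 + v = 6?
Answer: -276372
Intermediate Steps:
v = -2 (v = -8 + 6 = -2)
-7677*S((R*v)*6) = -7677*(-3*(-2))*6 = -46062*6 = -7677*36 = -276372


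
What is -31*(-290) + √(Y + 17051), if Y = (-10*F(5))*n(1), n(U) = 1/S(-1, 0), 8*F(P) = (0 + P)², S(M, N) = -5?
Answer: 8990 + 57*√21/2 ≈ 9120.6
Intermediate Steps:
F(P) = P²/8 (F(P) = (0 + P)²/8 = P²/8)
n(U) = -⅕ (n(U) = 1/(-5) = -⅕)
Y = 25/4 (Y = -5*5²/4*(-⅕) = -5*25/4*(-⅕) = -10*25/8*(-⅕) = -125/4*(-⅕) = 25/4 ≈ 6.2500)
-31*(-290) + √(Y + 17051) = -31*(-290) + √(25/4 + 17051) = 8990 + √(68229/4) = 8990 + 57*√21/2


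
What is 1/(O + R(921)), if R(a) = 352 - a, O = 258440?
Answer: 1/257871 ≈ 3.8779e-6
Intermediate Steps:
1/(O + R(921)) = 1/(258440 + (352 - 1*921)) = 1/(258440 + (352 - 921)) = 1/(258440 - 569) = 1/257871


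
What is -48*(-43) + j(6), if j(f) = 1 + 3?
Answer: 2068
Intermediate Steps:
j(f) = 4
-48*(-43) + j(6) = -48*(-43) + 4 = 2064 + 4 = 2068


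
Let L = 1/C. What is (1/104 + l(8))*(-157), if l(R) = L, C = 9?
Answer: -17741/936 ≈ -18.954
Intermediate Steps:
L = ⅑ (L = 1/9 = ⅑ ≈ 0.11111)
l(R) = ⅑
(1/104 + l(8))*(-157) = (1/104 + ⅑)*(-157) = (113/936)*(-157) = -17741/936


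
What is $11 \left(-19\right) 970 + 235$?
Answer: $-202495$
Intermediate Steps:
$11 \left(-19\right) 970 + 235 = \left(-209\right) 970 + 235 = -202730 + 235 = -202495$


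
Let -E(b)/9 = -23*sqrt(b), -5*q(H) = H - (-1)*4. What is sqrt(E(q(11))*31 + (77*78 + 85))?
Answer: sqrt(6091 + 6417*I*sqrt(3)) ≈ 96.864 + 57.372*I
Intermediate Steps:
q(H) = -4/5 - H/5 (q(H) = -(H - (-1)*4)/5 = -(H - 1*(-4))/5 = -(H + 4)/5 = -(4 + H)/5 = -4/5 - H/5)
E(b) = 207*sqrt(b) (E(b) = -(-207)*sqrt(b) = 207*sqrt(b))
sqrt(E(q(11))*31 + (77*78 + 85)) = sqrt((207*sqrt(-4/5 - 1/5*11))*31 + (77*78 + 85)) = sqrt((207*sqrt(-4/5 - 11/5))*31 + (6006 + 85)) = sqrt((207*sqrt(-3))*31 + 6091) = sqrt((207*(I*sqrt(3)))*31 + 6091) = sqrt((207*I*sqrt(3))*31 + 6091) = sqrt(6417*I*sqrt(3) + 6091) = sqrt(6091 + 6417*I*sqrt(3))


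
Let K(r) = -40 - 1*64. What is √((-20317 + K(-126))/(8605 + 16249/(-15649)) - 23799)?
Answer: I*√11985871893448468713/22440566 ≈ 154.28*I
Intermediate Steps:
K(r) = -104 (K(r) = -40 - 64 = -104)
√((-20317 + K(-126))/(8605 + 16249/(-15649)) - 23799) = √((-20317 - 104)/(8605 + 16249/(-15649)) - 23799) = √(-20421/(8605 + 16249*(-1/15649)) - 23799) = √(-20421/(8605 - 16249/15649) - 23799) = √(-20421/134643396/15649 - 23799) = √(-20421*15649/134643396 - 23799) = √(-106522743/44881132 - 23799) = √(-1068232583211/44881132) = I*√11985871893448468713/22440566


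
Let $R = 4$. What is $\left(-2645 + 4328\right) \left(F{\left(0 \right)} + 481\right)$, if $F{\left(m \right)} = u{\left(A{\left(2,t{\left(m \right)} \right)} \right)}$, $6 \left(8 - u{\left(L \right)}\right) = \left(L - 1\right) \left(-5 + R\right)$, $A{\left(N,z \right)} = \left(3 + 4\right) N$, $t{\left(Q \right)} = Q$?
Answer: $\frac{1653267}{2} \approx 8.2663 \cdot 10^{5}$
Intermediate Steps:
$A{\left(N,z \right)} = 7 N$
$u{\left(L \right)} = \frac{47}{6} + \frac{L}{6}$ ($u{\left(L \right)} = 8 - \frac{\left(L - 1\right) \left(-5 + 4\right)}{6} = 8 - \frac{\left(-1 + L\right) \left(-1\right)}{6} = 8 - \frac{1 - L}{6} = 8 + \left(- \frac{1}{6} + \frac{L}{6}\right) = \frac{47}{6} + \frac{L}{6}$)
$F{\left(m \right)} = \frac{61}{6}$ ($F{\left(m \right)} = \frac{47}{6} + \frac{7 \cdot 2}{6} = \frac{47}{6} + \frac{1}{6} \cdot 14 = \frac{47}{6} + \frac{7}{3} = \frac{61}{6}$)
$\left(-2645 + 4328\right) \left(F{\left(0 \right)} + 481\right) = \left(-2645 + 4328\right) \left(\frac{61}{6} + 481\right) = 1683 \cdot \frac{2947}{6} = \frac{1653267}{2}$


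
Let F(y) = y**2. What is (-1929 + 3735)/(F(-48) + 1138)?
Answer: 903/1721 ≈ 0.52469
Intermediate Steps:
(-1929 + 3735)/(F(-48) + 1138) = (-1929 + 3735)/((-48)**2 + 1138) = 1806/(2304 + 1138) = 1806/3442 = 1806*(1/3442) = 903/1721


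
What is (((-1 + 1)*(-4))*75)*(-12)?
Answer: 0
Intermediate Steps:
(((-1 + 1)*(-4))*75)*(-12) = ((0*(-4))*75)*(-12) = (0*75)*(-12) = 0*(-12) = 0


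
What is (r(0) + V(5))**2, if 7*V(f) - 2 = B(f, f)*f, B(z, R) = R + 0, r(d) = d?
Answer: 729/49 ≈ 14.878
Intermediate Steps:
B(z, R) = R
V(f) = 2/7 + f**2/7 (V(f) = 2/7 + (f*f)/7 = 2/7 + f**2/7)
(r(0) + V(5))**2 = (0 + (2/7 + (1/7)*5**2))**2 = (0 + (2/7 + (1/7)*25))**2 = (0 + (2/7 + 25/7))**2 = (0 + 27/7)**2 = (27/7)**2 = 729/49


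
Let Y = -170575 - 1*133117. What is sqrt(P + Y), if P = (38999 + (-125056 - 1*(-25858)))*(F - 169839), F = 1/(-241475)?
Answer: 3*sqrt(2649571430225866874)/48295 ≈ 1.0111e+5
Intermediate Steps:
Y = -303692 (Y = -170575 - 133117 = -303692)
F = -1/241475 ≈ -4.1412e-6
P = 2468873714192674/241475 (P = (38999 + (-125056 - 1*(-25858)))*(-1/241475 - 169839) = (38999 + (-125056 + 25858))*(-41011872526/241475) = (38999 - 99198)*(-41011872526/241475) = -60199*(-41011872526/241475) = 2468873714192674/241475 ≈ 1.0224e+10)
sqrt(P + Y) = sqrt(2468873714192674/241475 - 303692) = sqrt(2468800380166974/241475) = 3*sqrt(2649571430225866874)/48295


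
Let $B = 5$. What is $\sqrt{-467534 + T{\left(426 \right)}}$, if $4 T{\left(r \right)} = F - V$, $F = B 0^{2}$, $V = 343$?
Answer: $\frac{219 i \sqrt{39}}{2} \approx 683.83 i$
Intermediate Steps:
$F = 0$ ($F = 5 \cdot 0^{2} = 5 \cdot 0 = 0$)
$T{\left(r \right)} = - \frac{343}{4}$ ($T{\left(r \right)} = \frac{0 - 343}{4} = \frac{1}{4} \left(-343\right) = - \frac{343}{4}$)
$\sqrt{-467534 + T{\left(426 \right)}} = \sqrt{-467534 - \frac{343}{4}} = \sqrt{- \frac{1870479}{4}} = \frac{219 i \sqrt{39}}{2}$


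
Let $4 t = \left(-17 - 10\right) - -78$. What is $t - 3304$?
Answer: $- \frac{13165}{4} \approx -3291.3$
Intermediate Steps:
$t = \frac{51}{4}$ ($t = \frac{\left(-17 - 10\right) - -78}{4} = \frac{\left(-17 - 10\right) + 78}{4} = \frac{-27 + 78}{4} = \frac{1}{4} \cdot 51 = \frac{51}{4} \approx 12.75$)
$t - 3304 = \frac{51}{4} - 3304 = - \frac{13165}{4}$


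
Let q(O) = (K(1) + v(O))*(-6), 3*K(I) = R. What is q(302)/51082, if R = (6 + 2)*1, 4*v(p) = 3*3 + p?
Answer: -965/102164 ≈ -0.0094456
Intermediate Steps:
v(p) = 9/4 + p/4 (v(p) = (3*3 + p)/4 = (9 + p)/4 = 9/4 + p/4)
R = 8 (R = 8*1 = 8)
K(I) = 8/3 (K(I) = (1/3)*8 = 8/3)
q(O) = -59/2 - 3*O/2 (q(O) = (8/3 + (9/4 + O/4))*(-6) = (59/12 + O/4)*(-6) = -59/2 - 3*O/2)
q(302)/51082 = (-59/2 - 3/2*302)/51082 = (-59/2 - 453)*(1/51082) = -965/2*1/51082 = -965/102164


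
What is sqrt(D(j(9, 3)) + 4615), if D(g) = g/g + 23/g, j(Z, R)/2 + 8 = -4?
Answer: sqrt(664566)/12 ≈ 67.934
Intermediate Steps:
j(Z, R) = -24 (j(Z, R) = -16 + 2*(-4) = -16 - 8 = -24)
D(g) = 1 + 23/g
sqrt(D(j(9, 3)) + 4615) = sqrt((23 - 24)/(-24) + 4615) = sqrt(-1/24*(-1) + 4615) = sqrt(1/24 + 4615) = sqrt(110761/24) = sqrt(664566)/12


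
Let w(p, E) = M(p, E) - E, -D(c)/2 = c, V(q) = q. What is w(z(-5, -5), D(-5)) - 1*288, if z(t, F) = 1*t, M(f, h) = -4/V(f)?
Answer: -1486/5 ≈ -297.20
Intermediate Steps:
M(f, h) = -4/f
D(c) = -2*c
z(t, F) = t
w(p, E) = -E - 4/p (w(p, E) = -4/p - E = -E - 4/p)
w(z(-5, -5), D(-5)) - 1*288 = (-(-2)*(-5) - 4/(-5)) - 1*288 = (-1*10 - 4*(-⅕)) - 288 = (-10 + ⅘) - 288 = -46/5 - 288 = -1486/5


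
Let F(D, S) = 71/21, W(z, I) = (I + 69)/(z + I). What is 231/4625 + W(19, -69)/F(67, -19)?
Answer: 231/4625 ≈ 0.049946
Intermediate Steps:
W(z, I) = (69 + I)/(I + z)
F(D, S) = 71/21 (F(D, S) = 71*(1/21) = 71/21)
231/4625 + W(19, -69)/F(67, -19) = 231/4625 + ((69 - 69)/(-69 + 19))/(71/21) = 231*(1/4625) + (0/(-50))*(21/71) = 231/4625 - 1/50*0*(21/71) = 231/4625 + 0*(21/71) = 231/4625 + 0 = 231/4625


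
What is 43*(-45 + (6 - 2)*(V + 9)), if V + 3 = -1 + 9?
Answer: 473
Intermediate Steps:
V = 5 (V = -3 + (-1 + 9) = -3 + 8 = 5)
43*(-45 + (6 - 2)*(V + 9)) = 43*(-45 + (6 - 2)*(5 + 9)) = 43*(-45 + 4*14) = 43*(-45 + 56) = 43*11 = 473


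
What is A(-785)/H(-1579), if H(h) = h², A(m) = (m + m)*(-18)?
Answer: 28260/2493241 ≈ 0.011335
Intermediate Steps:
A(m) = -36*m (A(m) = (2*m)*(-18) = -36*m)
A(-785)/H(-1579) = (-36*(-785))/((-1579)²) = 28260/2493241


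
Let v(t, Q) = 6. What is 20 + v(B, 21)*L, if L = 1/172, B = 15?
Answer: 1723/86 ≈ 20.035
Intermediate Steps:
L = 1/172 ≈ 0.0058140
20 + v(B, 21)*L = 20 + 6*(1/172) = 20 + 3/86 = 1723/86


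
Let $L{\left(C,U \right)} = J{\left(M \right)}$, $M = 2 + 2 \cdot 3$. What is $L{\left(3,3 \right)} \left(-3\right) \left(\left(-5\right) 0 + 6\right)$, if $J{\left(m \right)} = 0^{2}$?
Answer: $0$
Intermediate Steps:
$M = 8$ ($M = 2 + 6 = 8$)
$J{\left(m \right)} = 0$
$L{\left(C,U \right)} = 0$
$L{\left(3,3 \right)} \left(-3\right) \left(\left(-5\right) 0 + 6\right) = 0 \left(-3\right) \left(\left(-5\right) 0 + 6\right) = 0 \left(0 + 6\right) = 0 \cdot 6 = 0$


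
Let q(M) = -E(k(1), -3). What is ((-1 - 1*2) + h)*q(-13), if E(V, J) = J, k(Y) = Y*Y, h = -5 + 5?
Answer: -9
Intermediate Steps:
h = 0
k(Y) = Y²
q(M) = 3 (q(M) = -1*(-3) = 3)
((-1 - 1*2) + h)*q(-13) = ((-1 - 1*2) + 0)*3 = ((-1 - 2) + 0)*3 = (-3 + 0)*3 = -3*3 = -9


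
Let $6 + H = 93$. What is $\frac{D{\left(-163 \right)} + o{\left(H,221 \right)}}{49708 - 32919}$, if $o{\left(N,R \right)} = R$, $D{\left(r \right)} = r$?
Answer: $\frac{58}{16789} \approx 0.0034546$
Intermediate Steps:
$H = 87$ ($H = -6 + 93 = 87$)
$\frac{D{\left(-163 \right)} + o{\left(H,221 \right)}}{49708 - 32919} = \frac{-163 + 221}{49708 - 32919} = \frac{58}{16789}$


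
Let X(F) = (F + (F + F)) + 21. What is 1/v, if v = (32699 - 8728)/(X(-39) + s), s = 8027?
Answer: 7931/23971 ≈ 0.33086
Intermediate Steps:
X(F) = 21 + 3*F (X(F) = (F + 2*F) + 21 = 3*F + 21 = 21 + 3*F)
v = 23971/7931 (v = (32699 - 8728)/((21 + 3*(-39)) + 8027) = 23971/((21 - 117) + 8027) = 23971/(-96 + 8027) = 23971/7931 ≈ 3.0224)
1/v = 1/(23971/7931) = 7931/23971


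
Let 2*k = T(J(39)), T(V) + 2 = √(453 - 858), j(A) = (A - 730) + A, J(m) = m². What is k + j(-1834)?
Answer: -4399 + 9*I*√5/2 ≈ -4399.0 + 10.062*I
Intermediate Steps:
j(A) = -730 + 2*A (j(A) = (-730 + A) + A = -730 + 2*A)
T(V) = -2 + 9*I*√5 (T(V) = -2 + √(453 - 858) = -2 + √(-405) = -2 + 9*I*√5)
k = -1 + 9*I*√5/2 (k = (-2 + 9*I*√5)/2 = -1 + 9*I*√5/2 ≈ -1.0 + 10.062*I)
k + j(-1834) = (-1 + 9*I*√5/2) + (-730 + 2*(-1834)) = (-1 + 9*I*√5/2) + (-730 - 3668) = (-1 + 9*I*√5/2) - 4398 = -4399 + 9*I*√5/2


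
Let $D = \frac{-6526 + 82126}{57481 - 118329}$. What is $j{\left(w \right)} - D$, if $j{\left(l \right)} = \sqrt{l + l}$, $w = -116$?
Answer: $\frac{4725}{3803} + 2 i \sqrt{58} \approx 1.2424 + 15.232 i$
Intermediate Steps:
$j{\left(l \right)} = \sqrt{2} \sqrt{l}$ ($j{\left(l \right)} = \sqrt{2 l} = \sqrt{2} \sqrt{l}$)
$D = - \frac{4725}{3803}$ ($D = \frac{75600}{-60848} = 75600 \left(- \frac{1}{60848}\right) = - \frac{4725}{3803} \approx -1.2424$)
$j{\left(w \right)} - D = \sqrt{2} \sqrt{-116} - - \frac{4725}{3803} = \sqrt{2} \cdot 2 i \sqrt{29} + \frac{4725}{3803} = 2 i \sqrt{58} + \frac{4725}{3803} = \frac{4725}{3803} + 2 i \sqrt{58}$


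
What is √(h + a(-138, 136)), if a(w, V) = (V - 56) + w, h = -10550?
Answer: 4*I*√663 ≈ 103.0*I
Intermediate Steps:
a(w, V) = -56 + V + w (a(w, V) = (-56 + V) + w = -56 + V + w)
√(h + a(-138, 136)) = √(-10550 + (-56 + 136 - 138)) = √(-10550 - 58) = √(-10608) = 4*I*√663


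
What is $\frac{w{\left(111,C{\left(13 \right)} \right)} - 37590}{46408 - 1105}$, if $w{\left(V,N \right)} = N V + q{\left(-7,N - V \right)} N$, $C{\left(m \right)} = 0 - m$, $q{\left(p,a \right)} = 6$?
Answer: $- \frac{13037}{15101} \approx -0.86332$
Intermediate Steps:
$C{\left(m \right)} = - m$
$w{\left(V,N \right)} = 6 N + N V$ ($w{\left(V,N \right)} = N V + 6 N = 6 N + N V$)
$\frac{w{\left(111,C{\left(13 \right)} \right)} - 37590}{46408 - 1105} = \frac{\left(-1\right) 13 \left(6 + 111\right) - 37590}{46408 - 1105} = \frac{\left(-13\right) 117 - 37590}{45303} = \left(-1521 - 37590\right) \frac{1}{45303} = \left(-39111\right) \frac{1}{45303} = - \frac{13037}{15101}$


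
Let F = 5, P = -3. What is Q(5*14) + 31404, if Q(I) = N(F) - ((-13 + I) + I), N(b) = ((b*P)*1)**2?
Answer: 31502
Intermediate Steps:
N(b) = 9*b**2 (N(b) = ((b*(-3))*1)**2 = (-3*b*1)**2 = (-3*b)**2 = 9*b**2)
Q(I) = 238 - 2*I (Q(I) = 9*5**2 - ((-13 + I) + I) = 9*25 - (-13 + 2*I) = 225 + (13 - 2*I) = 238 - 2*I)
Q(5*14) + 31404 = (238 - 10*14) + 31404 = (238 - 2*70) + 31404 = (238 - 140) + 31404 = 98 + 31404 = 31502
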